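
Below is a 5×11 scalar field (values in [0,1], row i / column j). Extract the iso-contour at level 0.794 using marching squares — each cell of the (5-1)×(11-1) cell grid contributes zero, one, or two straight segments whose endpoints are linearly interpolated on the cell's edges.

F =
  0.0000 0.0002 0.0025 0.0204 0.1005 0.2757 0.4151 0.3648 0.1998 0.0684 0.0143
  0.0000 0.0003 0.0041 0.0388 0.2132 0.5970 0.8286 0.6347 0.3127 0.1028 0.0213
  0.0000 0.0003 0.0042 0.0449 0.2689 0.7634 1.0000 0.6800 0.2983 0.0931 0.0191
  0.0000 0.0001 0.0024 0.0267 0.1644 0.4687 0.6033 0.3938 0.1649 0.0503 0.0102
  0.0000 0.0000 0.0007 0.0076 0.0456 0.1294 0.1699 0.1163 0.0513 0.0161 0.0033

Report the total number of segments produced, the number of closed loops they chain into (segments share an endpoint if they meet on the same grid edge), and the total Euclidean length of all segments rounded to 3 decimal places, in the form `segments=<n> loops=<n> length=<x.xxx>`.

cell (0,5): code 0100 → (0.916,6.000)–(1.000,5.851)
cell (0,6): code 1000 → (1.000,6.178)–(0.916,6.000)
cell (1,5): code 0110 → (1.000,5.851)–(2.000,5.129)
cell (1,6): code 1001 → (2.000,6.644)–(1.000,6.178)
cell (2,5): code 0010 → (2.000,5.129)–(2.519,6.000)
cell (2,6): code 0001 → (2.519,6.000)–(2.000,6.644)
total: 6 segments, chained into 1 closed loop(s), length Σ = 4.545103

segments=6 loops=1 length=4.545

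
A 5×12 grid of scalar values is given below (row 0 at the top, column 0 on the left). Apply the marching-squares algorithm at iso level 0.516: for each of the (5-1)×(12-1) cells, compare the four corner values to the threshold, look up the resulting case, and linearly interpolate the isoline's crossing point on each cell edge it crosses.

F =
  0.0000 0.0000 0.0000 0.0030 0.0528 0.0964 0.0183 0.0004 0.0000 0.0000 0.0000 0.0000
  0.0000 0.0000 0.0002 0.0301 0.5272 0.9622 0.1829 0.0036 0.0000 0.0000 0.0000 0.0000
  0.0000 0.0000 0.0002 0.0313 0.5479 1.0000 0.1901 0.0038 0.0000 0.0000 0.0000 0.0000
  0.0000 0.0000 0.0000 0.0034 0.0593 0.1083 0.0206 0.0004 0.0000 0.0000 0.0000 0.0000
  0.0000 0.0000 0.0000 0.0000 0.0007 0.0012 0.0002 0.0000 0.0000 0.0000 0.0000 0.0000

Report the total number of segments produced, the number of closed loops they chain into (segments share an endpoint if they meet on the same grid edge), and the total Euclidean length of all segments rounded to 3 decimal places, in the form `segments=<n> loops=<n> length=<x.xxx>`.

cell (0,3): code 0100 → (0.976,4.000)–(1.000,3.977)
cell (0,4): code 1100 → (0.485,5.000)–(0.976,4.000)
cell (0,5): code 1000 → (1.000,5.573)–(0.485,5.000)
cell (1,3): code 0110 → (1.000,3.977)–(2.000,3.938)
cell (1,5): code 1001 → (2.000,5.598)–(1.000,5.573)
cell (2,3): code 0010 → (2.000,3.938)–(2.065,4.000)
cell (2,4): code 0011 → (2.065,4.000)–(2.543,5.000)
cell (2,5): code 0001 → (2.543,5.000)–(2.000,5.598)
total: 8 segments, chained into 1 closed loop(s), length Σ = 5.923754

segments=8 loops=1 length=5.924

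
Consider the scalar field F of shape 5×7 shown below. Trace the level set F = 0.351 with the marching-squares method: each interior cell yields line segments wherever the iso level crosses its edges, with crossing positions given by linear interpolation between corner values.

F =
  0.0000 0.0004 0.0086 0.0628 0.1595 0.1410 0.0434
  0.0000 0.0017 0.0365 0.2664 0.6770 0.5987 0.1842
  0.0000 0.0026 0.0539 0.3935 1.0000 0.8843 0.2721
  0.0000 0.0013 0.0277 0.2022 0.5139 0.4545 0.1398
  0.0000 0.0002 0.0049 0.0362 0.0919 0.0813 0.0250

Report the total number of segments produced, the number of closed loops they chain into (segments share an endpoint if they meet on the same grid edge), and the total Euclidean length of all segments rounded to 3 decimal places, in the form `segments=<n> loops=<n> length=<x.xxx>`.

segments=12 loops=1 length=9.305

cell (0,3): code 0100 → (0.370,4.000)–(1.000,3.206)
cell (0,4): code 1100 → (0.459,5.000)–(0.370,4.000)
cell (0,5): code 1000 → (1.000,5.598)–(0.459,5.000)
cell (1,2): code 0100 → (1.666,3.000)–(2.000,2.875)
cell (1,3): code 1110 → (1.000,3.206)–(1.666,3.000)
cell (1,5): code 1001 → (2.000,5.871)–(1.000,5.598)
cell (2,2): code 0010 → (2.000,2.875)–(2.222,3.000)
cell (2,3): code 0111 → (2.222,3.000)–(3.000,3.477)
cell (2,5): code 1001 → (3.000,5.329)–(2.000,5.871)
cell (3,3): code 0010 → (3.000,3.477)–(3.386,4.000)
cell (3,4): code 0011 → (3.386,4.000)–(3.277,5.000)
cell (3,5): code 0001 → (3.277,5.000)–(3.000,5.329)
total: 12 segments, chained into 1 closed loop(s), length Σ = 9.305217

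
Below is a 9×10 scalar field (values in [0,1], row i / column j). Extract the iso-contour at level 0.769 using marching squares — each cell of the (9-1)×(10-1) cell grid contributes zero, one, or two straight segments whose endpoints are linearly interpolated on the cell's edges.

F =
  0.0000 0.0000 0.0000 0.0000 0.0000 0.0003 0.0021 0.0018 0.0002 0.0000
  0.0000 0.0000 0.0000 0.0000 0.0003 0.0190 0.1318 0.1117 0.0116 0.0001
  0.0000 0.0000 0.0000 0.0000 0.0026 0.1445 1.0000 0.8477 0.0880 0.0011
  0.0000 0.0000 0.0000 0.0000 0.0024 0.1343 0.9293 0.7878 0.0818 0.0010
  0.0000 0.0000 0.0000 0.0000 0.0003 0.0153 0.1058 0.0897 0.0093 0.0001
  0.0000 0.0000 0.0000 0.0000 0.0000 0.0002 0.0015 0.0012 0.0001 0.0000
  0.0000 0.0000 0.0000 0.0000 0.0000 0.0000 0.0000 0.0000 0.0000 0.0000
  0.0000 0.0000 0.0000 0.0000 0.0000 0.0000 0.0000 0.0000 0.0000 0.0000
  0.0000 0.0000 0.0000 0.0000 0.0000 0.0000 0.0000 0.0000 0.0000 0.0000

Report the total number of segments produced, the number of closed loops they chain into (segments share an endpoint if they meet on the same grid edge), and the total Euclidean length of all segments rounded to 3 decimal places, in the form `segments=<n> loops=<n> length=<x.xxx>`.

cell (1,5): code 0100 → (1.734,6.000)–(2.000,5.730)
cell (1,6): code 1100 → (1.893,7.000)–(1.734,6.000)
cell (1,7): code 1000 → (2.000,7.104)–(1.893,7.000)
cell (2,5): code 0110 → (2.000,5.730)–(3.000,5.798)
cell (2,7): code 1001 → (3.000,7.027)–(2.000,7.104)
cell (3,5): code 0010 → (3.000,5.798)–(3.195,6.000)
cell (3,6): code 0011 → (3.195,6.000)–(3.027,7.000)
cell (3,7): code 0001 → (3.027,7.000)–(3.000,7.027)
total: 8 segments, chained into 1 closed loop(s), length Σ = 4.877942

segments=8 loops=1 length=4.878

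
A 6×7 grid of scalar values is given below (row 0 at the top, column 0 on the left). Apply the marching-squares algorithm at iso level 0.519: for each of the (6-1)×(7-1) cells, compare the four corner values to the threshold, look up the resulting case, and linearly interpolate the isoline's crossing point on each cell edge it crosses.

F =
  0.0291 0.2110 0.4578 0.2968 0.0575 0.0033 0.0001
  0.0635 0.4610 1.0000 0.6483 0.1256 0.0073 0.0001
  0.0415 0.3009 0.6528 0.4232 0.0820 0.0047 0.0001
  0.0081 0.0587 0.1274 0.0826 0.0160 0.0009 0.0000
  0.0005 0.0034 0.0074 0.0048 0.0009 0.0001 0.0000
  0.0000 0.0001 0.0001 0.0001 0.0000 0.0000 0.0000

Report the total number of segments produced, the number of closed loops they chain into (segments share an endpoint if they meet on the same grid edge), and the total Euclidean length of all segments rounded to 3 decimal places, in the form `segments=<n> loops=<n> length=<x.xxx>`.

segments=8 loops=1 length=6.267

cell (0,1): code 0100 → (0.113,2.000)–(1.000,1.108)
cell (0,2): code 1100 → (0.632,3.000)–(0.113,2.000)
cell (0,3): code 1000 → (1.000,3.247)–(0.632,3.000)
cell (1,1): code 0110 → (1.000,1.108)–(2.000,1.620)
cell (1,2): code 1011 → (2.000,2.583)–(1.574,3.000)
cell (1,3): code 0001 → (1.574,3.000)–(1.000,3.247)
cell (2,1): code 0010 → (2.000,1.620)–(2.255,2.000)
cell (2,2): code 0001 → (2.255,2.000)–(2.000,2.583)
total: 8 segments, chained into 1 closed loop(s), length Σ = 6.266932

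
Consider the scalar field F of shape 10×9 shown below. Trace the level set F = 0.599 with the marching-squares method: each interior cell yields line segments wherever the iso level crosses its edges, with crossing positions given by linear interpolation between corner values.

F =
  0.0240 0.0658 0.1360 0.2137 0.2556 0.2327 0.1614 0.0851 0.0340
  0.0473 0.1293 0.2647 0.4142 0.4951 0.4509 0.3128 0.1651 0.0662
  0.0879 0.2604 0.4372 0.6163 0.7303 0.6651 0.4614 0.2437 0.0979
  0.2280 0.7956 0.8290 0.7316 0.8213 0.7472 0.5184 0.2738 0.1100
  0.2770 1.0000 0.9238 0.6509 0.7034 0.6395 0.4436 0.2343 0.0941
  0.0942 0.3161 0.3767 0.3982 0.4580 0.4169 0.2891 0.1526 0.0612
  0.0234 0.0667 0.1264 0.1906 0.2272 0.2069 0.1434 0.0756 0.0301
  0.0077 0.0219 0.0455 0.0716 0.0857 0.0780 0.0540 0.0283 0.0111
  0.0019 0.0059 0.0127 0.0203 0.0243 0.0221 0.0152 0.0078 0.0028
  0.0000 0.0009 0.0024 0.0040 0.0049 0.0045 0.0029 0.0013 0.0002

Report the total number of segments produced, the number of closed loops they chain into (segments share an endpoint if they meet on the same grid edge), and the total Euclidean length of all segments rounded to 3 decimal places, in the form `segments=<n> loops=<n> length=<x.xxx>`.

cell (1,2): code 0100 → (1.914,3.000)–(2.000,2.903)
cell (1,3): code 1100 → (1.442,4.000)–(1.914,3.000)
cell (1,4): code 1100 → (1.691,5.000)–(1.442,4.000)
cell (1,5): code 1000 → (2.000,5.324)–(1.691,5.000)
cell (2,0): code 0100 → (2.633,1.000)–(3.000,0.654)
cell (2,1): code 1100 → (2.413,2.000)–(2.633,1.000)
cell (2,2): code 1110 → (2.000,2.903)–(2.413,2.000)
cell (2,5): code 1001 → (3.000,5.648)–(2.000,5.324)
cell (3,0): code 0110 → (3.000,0.654)–(4.000,0.445)
cell (3,5): code 1001 → (4.000,5.207)–(3.000,5.648)
cell (4,0): code 0010 → (4.000,0.445)–(4.586,1.000)
cell (4,1): code 0011 → (4.586,1.000)–(4.594,2.000)
cell (4,2): code 0011 → (4.594,2.000)–(4.205,3.000)
cell (4,3): code 0011 → (4.205,3.000)–(4.425,4.000)
cell (4,4): code 0011 → (4.425,4.000)–(4.182,5.000)
cell (4,5): code 0001 → (4.182,5.000)–(4.000,5.207)
total: 16 segments, chained into 1 closed loop(s), length Σ = 13.609412

segments=16 loops=1 length=13.609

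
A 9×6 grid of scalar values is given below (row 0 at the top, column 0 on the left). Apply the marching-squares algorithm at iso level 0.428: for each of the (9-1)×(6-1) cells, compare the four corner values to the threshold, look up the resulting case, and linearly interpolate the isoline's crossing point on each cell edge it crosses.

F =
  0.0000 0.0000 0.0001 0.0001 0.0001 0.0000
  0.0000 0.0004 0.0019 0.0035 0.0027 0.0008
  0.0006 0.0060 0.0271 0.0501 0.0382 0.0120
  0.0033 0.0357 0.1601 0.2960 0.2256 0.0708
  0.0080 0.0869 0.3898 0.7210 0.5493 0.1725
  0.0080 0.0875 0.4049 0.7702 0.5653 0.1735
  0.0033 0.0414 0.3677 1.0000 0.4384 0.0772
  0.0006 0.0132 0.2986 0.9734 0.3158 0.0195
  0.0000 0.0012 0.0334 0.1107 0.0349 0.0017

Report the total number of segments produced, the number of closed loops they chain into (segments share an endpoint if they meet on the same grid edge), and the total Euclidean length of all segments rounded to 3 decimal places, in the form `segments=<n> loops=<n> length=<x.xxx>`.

segments=12 loops=1 length=10.811

cell (3,2): code 0100 → (3.311,3.000)–(4.000,2.115)
cell (3,3): code 1100 → (3.625,4.000)–(3.311,3.000)
cell (3,4): code 1000 → (4.000,4.322)–(3.625,4.000)
cell (4,2): code 0110 → (4.000,2.115)–(5.000,2.063)
cell (4,4): code 1001 → (5.000,4.350)–(4.000,4.322)
cell (5,2): code 0110 → (5.000,2.063)–(6.000,2.095)
cell (5,4): code 1001 → (6.000,4.029)–(5.000,4.350)
cell (6,2): code 0110 → (6.000,2.095)–(7.000,2.192)
cell (6,3): code 1011 → (7.000,3.829)–(6.085,4.000)
cell (6,4): code 0001 → (6.085,4.000)–(6.000,4.029)
cell (7,2): code 0010 → (7.000,2.192)–(7.632,3.000)
cell (7,3): code 0001 → (7.632,3.000)–(7.000,3.829)
total: 12 segments, chained into 1 closed loop(s), length Σ = 10.810802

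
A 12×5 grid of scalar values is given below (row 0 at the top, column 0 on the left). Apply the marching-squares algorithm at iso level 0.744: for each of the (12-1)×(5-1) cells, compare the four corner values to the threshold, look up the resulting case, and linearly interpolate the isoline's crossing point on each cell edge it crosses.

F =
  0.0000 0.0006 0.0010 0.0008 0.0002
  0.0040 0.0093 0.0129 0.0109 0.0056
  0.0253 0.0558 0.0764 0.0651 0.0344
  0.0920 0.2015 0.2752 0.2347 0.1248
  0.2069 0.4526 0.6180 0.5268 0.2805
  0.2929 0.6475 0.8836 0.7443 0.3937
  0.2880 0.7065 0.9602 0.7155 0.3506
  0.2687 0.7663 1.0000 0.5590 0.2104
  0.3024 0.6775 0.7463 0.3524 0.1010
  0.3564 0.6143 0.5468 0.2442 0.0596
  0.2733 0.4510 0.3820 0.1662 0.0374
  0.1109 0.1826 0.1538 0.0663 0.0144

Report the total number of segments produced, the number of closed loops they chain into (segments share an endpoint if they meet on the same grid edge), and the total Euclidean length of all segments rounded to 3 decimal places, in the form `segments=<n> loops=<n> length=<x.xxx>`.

cell (4,1): code 0100 → (4.474,2.000)–(5.000,1.409)
cell (4,2): code 1100 → (4.999,3.000)–(4.474,2.000)
cell (4,3): code 1000 → (5.000,3.001)–(4.999,3.000)
cell (5,1): code 0110 → (5.000,1.409)–(6.000,1.148)
cell (5,2): code 1011 → (6.000,2.884)–(5.010,3.000)
cell (5,3): code 0001 → (5.010,3.000)–(5.000,3.001)
cell (6,0): code 0100 → (6.627,1.000)–(7.000,0.955)
cell (6,1): code 1110 → (6.000,1.148)–(6.627,1.000)
cell (6,2): code 1001 → (7.000,2.580)–(6.000,2.884)
cell (7,0): code 0010 → (7.000,0.955)–(7.251,1.000)
cell (7,1): code 0111 → (7.251,1.000)–(8.000,1.967)
cell (7,2): code 1001 → (8.000,2.006)–(7.000,2.580)
cell (8,1): code 0010 → (8.000,1.967)–(8.012,2.000)
cell (8,2): code 0001 → (8.012,2.000)–(8.000,2.006)
total: 14 segments, chained into 1 closed loop(s), length Σ = 8.706397

segments=14 loops=1 length=8.706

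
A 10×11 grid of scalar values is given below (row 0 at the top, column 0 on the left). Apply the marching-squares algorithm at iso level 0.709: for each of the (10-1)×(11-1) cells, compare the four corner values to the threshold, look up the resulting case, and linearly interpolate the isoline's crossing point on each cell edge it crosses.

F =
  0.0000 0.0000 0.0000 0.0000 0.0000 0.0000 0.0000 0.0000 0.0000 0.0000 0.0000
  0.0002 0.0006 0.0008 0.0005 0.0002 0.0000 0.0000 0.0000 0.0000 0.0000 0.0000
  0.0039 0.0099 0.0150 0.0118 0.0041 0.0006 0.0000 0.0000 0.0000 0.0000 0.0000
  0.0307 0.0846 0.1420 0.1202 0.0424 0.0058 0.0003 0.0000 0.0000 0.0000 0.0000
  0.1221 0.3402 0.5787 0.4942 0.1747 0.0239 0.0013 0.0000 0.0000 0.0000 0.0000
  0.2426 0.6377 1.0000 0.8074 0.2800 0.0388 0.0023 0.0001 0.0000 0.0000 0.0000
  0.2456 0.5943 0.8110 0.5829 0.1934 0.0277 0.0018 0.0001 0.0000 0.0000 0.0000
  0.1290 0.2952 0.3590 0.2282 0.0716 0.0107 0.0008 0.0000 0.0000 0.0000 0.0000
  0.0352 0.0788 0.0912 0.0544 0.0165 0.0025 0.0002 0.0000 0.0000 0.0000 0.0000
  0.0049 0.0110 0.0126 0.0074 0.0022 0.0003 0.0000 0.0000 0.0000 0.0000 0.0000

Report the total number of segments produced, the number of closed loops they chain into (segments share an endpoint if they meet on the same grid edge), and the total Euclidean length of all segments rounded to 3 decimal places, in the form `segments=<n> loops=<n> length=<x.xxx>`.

cell (4,1): code 0100 → (4.309,2.000)–(5.000,1.197)
cell (4,2): code 1100 → (4.686,3.000)–(4.309,2.000)
cell (4,3): code 1000 → (5.000,3.187)–(4.686,3.000)
cell (5,1): code 0110 → (5.000,1.197)–(6.000,1.529)
cell (5,2): code 1011 → (6.000,2.447)–(5.438,3.000)
cell (5,3): code 0001 → (5.438,3.000)–(5.000,3.187)
cell (6,1): code 0010 → (6.000,1.529)–(6.226,2.000)
cell (6,2): code 0001 → (6.226,2.000)–(6.000,2.447)
total: 8 segments, chained into 1 closed loop(s), length Σ = 5.834483

segments=8 loops=1 length=5.834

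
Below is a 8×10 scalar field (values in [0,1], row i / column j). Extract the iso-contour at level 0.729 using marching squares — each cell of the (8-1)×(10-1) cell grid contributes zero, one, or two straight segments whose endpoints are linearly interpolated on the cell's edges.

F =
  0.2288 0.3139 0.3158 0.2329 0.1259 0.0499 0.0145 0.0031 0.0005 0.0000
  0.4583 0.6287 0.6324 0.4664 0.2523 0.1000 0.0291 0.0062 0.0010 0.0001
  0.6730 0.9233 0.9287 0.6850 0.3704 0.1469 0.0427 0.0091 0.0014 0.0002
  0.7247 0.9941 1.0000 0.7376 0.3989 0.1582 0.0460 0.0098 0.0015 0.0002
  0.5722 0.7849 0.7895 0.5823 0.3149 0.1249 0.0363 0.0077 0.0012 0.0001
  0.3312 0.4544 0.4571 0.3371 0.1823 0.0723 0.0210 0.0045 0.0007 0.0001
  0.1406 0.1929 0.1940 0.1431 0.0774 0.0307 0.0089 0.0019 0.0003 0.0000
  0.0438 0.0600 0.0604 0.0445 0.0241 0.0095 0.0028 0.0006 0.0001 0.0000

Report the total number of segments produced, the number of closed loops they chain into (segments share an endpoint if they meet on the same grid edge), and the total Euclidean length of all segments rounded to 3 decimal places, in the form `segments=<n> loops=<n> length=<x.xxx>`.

segments=12 loops=1 length=9.253

cell (1,0): code 0100 → (1.340,1.000)–(2.000,0.224)
cell (1,1): code 1100 → (1.326,2.000)–(1.340,1.000)
cell (1,2): code 1000 → (2.000,2.819)–(1.326,2.000)
cell (2,0): code 0110 → (2.000,0.224)–(3.000,0.016)
cell (2,2): code 1101 → (2.837,3.000)–(2.000,2.819)
cell (2,3): code 1000 → (3.000,3.025)–(2.837,3.000)
cell (3,0): code 0110 → (3.000,0.016)–(4.000,0.737)
cell (3,2): code 1011 → (4.000,2.292)–(3.055,3.000)
cell (3,3): code 0001 → (3.055,3.000)–(3.000,3.025)
cell (4,0): code 0010 → (4.000,0.737)–(4.169,1.000)
cell (4,1): code 0011 → (4.169,1.000)–(4.182,2.000)
cell (4,2): code 0001 → (4.182,2.000)–(4.000,2.292)
total: 12 segments, chained into 1 closed loop(s), length Σ = 9.253379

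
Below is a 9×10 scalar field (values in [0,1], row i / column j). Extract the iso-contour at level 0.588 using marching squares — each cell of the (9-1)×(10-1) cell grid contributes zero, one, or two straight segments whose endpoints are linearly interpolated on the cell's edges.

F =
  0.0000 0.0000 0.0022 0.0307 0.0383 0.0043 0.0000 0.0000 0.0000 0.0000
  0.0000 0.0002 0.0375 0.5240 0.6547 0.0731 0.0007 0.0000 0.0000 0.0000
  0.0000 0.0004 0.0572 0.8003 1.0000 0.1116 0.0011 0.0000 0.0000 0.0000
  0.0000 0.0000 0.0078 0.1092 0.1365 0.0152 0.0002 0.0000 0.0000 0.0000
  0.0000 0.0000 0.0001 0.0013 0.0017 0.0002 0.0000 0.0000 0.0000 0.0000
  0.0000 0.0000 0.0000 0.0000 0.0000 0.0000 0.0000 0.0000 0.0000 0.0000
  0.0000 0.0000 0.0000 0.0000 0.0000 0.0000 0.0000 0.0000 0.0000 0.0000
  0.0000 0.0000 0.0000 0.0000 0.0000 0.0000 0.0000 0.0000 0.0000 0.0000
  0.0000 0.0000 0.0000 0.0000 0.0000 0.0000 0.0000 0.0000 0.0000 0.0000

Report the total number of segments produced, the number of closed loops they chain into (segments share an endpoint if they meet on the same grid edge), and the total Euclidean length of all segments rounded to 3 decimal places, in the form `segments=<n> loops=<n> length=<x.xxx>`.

cell (0,3): code 0100 → (0.892,4.000)–(1.000,3.490)
cell (0,4): code 1000 → (1.000,4.115)–(0.892,4.000)
cell (1,2): code 0100 → (1.232,3.000)–(2.000,2.714)
cell (1,3): code 1110 → (1.000,3.490)–(1.232,3.000)
cell (1,4): code 1001 → (2.000,4.464)–(1.000,4.115)
cell (2,2): code 0010 → (2.000,2.714)–(2.307,3.000)
cell (2,3): code 0011 → (2.307,3.000)–(2.477,4.000)
cell (2,4): code 0001 → (2.477,4.000)–(2.000,4.464)
total: 8 segments, chained into 1 closed loop(s), length Σ = 5.199198

segments=8 loops=1 length=5.199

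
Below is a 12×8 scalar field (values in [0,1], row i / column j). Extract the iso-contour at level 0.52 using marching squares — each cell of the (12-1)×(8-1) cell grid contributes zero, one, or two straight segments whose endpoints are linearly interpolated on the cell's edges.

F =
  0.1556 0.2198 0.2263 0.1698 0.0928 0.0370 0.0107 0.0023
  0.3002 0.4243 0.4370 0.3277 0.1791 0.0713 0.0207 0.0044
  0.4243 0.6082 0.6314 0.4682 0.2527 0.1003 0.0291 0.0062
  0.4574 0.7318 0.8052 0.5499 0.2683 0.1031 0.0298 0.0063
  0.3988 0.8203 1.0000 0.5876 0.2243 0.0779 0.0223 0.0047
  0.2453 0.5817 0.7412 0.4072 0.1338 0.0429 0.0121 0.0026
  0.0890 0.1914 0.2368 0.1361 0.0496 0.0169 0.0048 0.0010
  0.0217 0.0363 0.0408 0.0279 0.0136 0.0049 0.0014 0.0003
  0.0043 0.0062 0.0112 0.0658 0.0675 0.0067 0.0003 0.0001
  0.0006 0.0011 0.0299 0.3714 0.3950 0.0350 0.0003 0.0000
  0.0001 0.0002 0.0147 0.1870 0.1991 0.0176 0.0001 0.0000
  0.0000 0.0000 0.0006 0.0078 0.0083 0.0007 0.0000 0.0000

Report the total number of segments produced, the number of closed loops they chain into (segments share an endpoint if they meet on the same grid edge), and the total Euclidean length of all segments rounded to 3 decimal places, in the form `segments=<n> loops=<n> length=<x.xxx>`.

cell (1,0): code 0100 → (1.520,1.000)–(2.000,0.520)
cell (1,1): code 1100 → (1.427,2.000)–(1.520,1.000)
cell (1,2): code 1000 → (2.000,2.683)–(1.427,2.000)
cell (2,0): code 0110 → (2.000,0.520)–(3.000,0.228)
cell (2,2): code 1101 → (2.634,3.000)–(2.000,2.683)
cell (2,3): code 1000 → (3.000,3.106)–(2.634,3.000)
cell (3,0): code 0110 → (3.000,0.228)–(4.000,0.288)
cell (3,3): code 1001 → (4.000,3.186)–(3.000,3.106)
cell (4,0): code 0110 → (4.000,0.288)–(5.000,0.817)
cell (4,2): code 1011 → (5.000,2.662)–(4.375,3.000)
cell (4,3): code 0001 → (4.375,3.000)–(4.000,3.186)
cell (5,0): code 0010 → (5.000,0.817)–(5.158,1.000)
cell (5,1): code 0011 → (5.158,1.000)–(5.439,2.000)
cell (5,2): code 0001 → (5.439,2.000)–(5.000,2.662)
total: 14 segments, chained into 1 closed loop(s), length Σ = 11.046138

segments=14 loops=1 length=11.046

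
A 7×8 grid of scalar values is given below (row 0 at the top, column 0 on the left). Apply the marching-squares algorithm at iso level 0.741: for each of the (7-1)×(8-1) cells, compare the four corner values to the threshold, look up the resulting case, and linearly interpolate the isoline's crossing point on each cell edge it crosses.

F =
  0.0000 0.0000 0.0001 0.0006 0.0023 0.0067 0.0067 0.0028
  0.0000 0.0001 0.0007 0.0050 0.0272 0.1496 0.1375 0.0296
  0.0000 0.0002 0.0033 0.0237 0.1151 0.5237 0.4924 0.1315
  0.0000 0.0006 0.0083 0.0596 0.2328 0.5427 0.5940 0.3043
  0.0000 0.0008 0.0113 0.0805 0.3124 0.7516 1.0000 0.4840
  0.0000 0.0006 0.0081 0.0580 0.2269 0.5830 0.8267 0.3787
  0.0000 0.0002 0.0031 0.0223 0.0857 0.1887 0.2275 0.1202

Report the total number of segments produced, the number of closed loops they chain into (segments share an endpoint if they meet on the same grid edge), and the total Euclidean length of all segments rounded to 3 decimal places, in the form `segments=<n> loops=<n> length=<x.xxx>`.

cell (3,4): code 0100 → (3.949,5.000)–(4.000,4.976)
cell (3,5): code 1100 → (3.362,6.000)–(3.949,5.000)
cell (3,6): code 1000 → (4.000,6.502)–(3.362,6.000)
cell (4,4): code 0010 → (4.000,4.976)–(4.063,5.000)
cell (4,5): code 0111 → (4.063,5.000)–(5.000,5.648)
cell (4,6): code 1001 → (5.000,6.191)–(4.000,6.502)
cell (5,5): code 0010 → (5.000,5.648)–(5.143,6.000)
cell (5,6): code 0001 → (5.143,6.000)–(5.000,6.191)
total: 8 segments, chained into 1 closed loop(s), length Σ = 4.900074

segments=8 loops=1 length=4.900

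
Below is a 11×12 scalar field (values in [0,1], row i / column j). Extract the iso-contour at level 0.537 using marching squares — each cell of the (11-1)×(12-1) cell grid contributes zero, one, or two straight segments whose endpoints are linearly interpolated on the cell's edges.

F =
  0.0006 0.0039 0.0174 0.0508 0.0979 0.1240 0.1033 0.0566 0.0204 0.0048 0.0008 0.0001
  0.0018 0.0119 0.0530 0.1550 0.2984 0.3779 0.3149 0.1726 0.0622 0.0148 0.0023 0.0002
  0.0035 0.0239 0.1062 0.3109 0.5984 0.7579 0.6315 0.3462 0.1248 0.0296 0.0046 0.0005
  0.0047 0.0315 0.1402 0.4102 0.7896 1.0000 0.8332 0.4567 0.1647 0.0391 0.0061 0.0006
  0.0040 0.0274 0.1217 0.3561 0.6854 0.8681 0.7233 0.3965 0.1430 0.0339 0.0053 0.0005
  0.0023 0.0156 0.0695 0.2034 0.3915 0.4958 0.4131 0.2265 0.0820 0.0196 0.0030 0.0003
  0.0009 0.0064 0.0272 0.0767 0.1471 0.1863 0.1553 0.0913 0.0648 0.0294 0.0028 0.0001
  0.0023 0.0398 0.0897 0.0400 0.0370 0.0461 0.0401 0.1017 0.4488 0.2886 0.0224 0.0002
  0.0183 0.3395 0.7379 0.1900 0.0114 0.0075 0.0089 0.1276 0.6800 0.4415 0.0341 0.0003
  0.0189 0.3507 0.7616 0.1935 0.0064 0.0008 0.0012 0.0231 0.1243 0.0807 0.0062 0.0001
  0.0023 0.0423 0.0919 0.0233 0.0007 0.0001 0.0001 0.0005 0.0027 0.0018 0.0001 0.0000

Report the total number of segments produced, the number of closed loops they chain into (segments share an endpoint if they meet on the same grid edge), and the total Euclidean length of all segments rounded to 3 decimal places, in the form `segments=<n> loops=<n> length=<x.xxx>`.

segments=22 loops=3 length=17.491

cell (1,3): code 0100 → (1.795,4.000)–(2.000,3.786)
cell (1,4): code 1100 → (1.419,5.000)–(1.795,4.000)
cell (1,5): code 1100 → (1.702,6.000)–(1.419,5.000)
cell (1,6): code 1000 → (2.000,6.331)–(1.702,6.000)
cell (2,3): code 0110 → (2.000,3.786)–(3.000,3.334)
cell (2,6): code 1001 → (3.000,6.787)–(2.000,6.331)
cell (3,3): code 0110 → (3.000,3.334)–(4.000,3.549)
cell (3,6): code 1001 → (4.000,6.570)–(3.000,6.787)
cell (4,3): code 0010 → (4.000,3.549)–(4.505,4.000)
cell (4,4): code 0011 → (4.505,4.000)–(4.889,5.000)
cell (4,5): code 0011 → (4.889,5.000)–(4.601,6.000)
cell (4,6): code 0001 → (4.601,6.000)–(4.000,6.570)
cell (7,1): code 0100 → (7.690,2.000)–(8.000,1.496)
cell (7,2): code 1000 → (8.000,2.367)–(7.690,2.000)
cell (7,7): code 0100 → (7.381,8.000)–(8.000,7.741)
cell (7,8): code 1000 → (8.000,8.600)–(7.381,8.000)
cell (8,1): code 0110 → (8.000,1.496)–(9.000,1.453)
cell (8,2): code 1001 → (9.000,2.395)–(8.000,2.367)
cell (8,7): code 0010 → (8.000,7.741)–(8.257,8.000)
cell (8,8): code 0001 → (8.257,8.000)–(8.000,8.600)
cell (9,1): code 0010 → (9.000,1.453)–(9.335,2.000)
cell (9,2): code 0001 → (9.335,2.000)–(9.000,2.395)
total: 22 segments, chained into 3 closed loop(s), length Σ = 17.491416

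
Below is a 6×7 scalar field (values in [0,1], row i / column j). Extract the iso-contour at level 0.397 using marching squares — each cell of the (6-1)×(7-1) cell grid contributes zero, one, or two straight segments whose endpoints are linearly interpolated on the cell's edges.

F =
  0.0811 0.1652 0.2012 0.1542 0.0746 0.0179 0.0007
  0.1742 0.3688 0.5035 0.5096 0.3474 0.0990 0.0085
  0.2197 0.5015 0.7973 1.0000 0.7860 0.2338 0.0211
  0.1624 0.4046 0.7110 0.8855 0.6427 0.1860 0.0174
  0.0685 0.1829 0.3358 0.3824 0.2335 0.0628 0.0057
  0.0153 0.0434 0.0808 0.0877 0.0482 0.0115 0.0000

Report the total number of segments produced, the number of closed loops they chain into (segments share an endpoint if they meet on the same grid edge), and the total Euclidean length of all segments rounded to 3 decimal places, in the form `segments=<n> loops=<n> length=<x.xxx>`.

segments=14 loops=1 length=11.537

cell (0,1): code 0100 → (0.648,2.000)–(1.000,1.209)
cell (0,2): code 1100 → (0.683,3.000)–(0.648,2.000)
cell (0,3): code 1000 → (1.000,3.694)–(0.683,3.000)
cell (1,0): code 0100 → (1.213,1.000)–(2.000,0.629)
cell (1,1): code 1110 → (1.000,1.209)–(1.213,1.000)
cell (1,3): code 1101 → (1.113,4.000)–(1.000,3.694)
cell (1,4): code 1000 → (2.000,4.704)–(1.113,4.000)
cell (2,0): code 0110 → (2.000,0.629)–(3.000,0.969)
cell (2,4): code 1001 → (3.000,4.538)–(2.000,4.704)
cell (3,0): code 0010 → (3.000,0.969)–(3.034,1.000)
cell (3,1): code 0011 → (3.034,1.000)–(3.837,2.000)
cell (3,2): code 0011 → (3.837,2.000)–(3.971,3.000)
cell (3,3): code 0011 → (3.971,3.000)–(3.600,4.000)
cell (3,4): code 0001 → (3.600,4.000)–(3.000,4.538)
total: 14 segments, chained into 1 closed loop(s), length Σ = 11.536846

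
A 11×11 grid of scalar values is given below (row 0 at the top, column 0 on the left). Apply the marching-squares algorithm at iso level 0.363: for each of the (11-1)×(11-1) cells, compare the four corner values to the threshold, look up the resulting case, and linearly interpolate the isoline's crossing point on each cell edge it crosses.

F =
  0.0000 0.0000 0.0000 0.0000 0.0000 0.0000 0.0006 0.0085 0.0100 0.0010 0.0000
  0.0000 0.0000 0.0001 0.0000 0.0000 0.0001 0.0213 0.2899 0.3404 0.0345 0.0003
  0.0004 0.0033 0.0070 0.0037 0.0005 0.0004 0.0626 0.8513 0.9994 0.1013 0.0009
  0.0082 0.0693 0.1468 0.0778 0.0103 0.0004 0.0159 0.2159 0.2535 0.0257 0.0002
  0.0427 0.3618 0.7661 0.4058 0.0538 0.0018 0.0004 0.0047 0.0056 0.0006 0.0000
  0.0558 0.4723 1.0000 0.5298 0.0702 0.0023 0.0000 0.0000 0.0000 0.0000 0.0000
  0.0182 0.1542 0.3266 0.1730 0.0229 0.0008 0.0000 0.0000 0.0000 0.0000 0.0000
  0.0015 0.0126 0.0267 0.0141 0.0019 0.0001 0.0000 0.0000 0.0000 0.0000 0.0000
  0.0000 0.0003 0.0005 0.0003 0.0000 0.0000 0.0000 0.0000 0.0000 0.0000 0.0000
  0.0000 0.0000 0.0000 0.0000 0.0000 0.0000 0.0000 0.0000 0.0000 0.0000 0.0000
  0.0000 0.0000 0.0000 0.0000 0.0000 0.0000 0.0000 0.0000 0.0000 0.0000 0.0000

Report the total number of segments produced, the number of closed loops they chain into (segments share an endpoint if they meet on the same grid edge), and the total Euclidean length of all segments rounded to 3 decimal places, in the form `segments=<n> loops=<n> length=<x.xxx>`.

cell (1,6): code 0100 → (1.130,7.000)–(2.000,6.381)
cell (1,7): code 1100 → (1.034,8.000)–(1.130,7.000)
cell (1,8): code 1000 → (2.000,8.709)–(1.034,8.000)
cell (2,6): code 0010 → (2.000,6.381)–(2.768,7.000)
cell (2,7): code 0011 → (2.768,7.000)–(2.853,8.000)
cell (2,8): code 0001 → (2.853,8.000)–(2.000,8.709)
cell (3,1): code 0100 → (3.349,2.000)–(4.000,1.003)
cell (3,2): code 1100 → (3.870,3.000)–(3.349,2.000)
cell (3,3): code 1000 → (4.000,3.122)–(3.870,3.000)
cell (4,0): code 0100 → (4.011,1.000)–(5.000,0.738)
cell (4,1): code 1110 → (4.000,1.003)–(4.011,1.000)
cell (4,3): code 1001 → (5.000,3.363)–(4.000,3.122)
cell (5,0): code 0010 → (5.000,0.738)–(5.344,1.000)
cell (5,1): code 0011 → (5.344,1.000)–(5.946,2.000)
cell (5,2): code 0011 → (5.946,2.000)–(5.467,3.000)
cell (5,3): code 0001 → (5.467,3.000)–(5.000,3.363)
total: 16 segments, chained into 2 closed loop(s), length Σ = 14.229371

segments=16 loops=2 length=14.229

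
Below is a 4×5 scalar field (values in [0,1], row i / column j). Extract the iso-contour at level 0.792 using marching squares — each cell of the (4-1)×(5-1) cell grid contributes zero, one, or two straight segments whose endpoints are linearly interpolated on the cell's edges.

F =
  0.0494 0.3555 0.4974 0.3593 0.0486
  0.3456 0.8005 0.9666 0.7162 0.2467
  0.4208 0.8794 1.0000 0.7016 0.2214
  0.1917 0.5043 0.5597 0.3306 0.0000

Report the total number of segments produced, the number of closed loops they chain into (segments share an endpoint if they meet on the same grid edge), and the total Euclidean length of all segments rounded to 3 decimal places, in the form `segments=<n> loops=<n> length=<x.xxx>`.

cell (0,0): code 0100 → (0.981,1.000)–(1.000,0.981)
cell (0,1): code 1100 → (0.628,2.000)–(0.981,1.000)
cell (0,2): code 1000 → (1.000,2.697)–(0.628,2.000)
cell (1,0): code 0110 → (1.000,0.981)–(2.000,0.809)
cell (1,2): code 1001 → (2.000,2.697)–(1.000,2.697)
cell (2,0): code 0010 → (2.000,0.809)–(2.233,1.000)
cell (2,1): code 0011 → (2.233,1.000)–(2.472,2.000)
cell (2,2): code 0001 → (2.472,2.000)–(2.000,2.697)
total: 8 segments, chained into 1 closed loop(s), length Σ = 6.063562

segments=8 loops=1 length=6.064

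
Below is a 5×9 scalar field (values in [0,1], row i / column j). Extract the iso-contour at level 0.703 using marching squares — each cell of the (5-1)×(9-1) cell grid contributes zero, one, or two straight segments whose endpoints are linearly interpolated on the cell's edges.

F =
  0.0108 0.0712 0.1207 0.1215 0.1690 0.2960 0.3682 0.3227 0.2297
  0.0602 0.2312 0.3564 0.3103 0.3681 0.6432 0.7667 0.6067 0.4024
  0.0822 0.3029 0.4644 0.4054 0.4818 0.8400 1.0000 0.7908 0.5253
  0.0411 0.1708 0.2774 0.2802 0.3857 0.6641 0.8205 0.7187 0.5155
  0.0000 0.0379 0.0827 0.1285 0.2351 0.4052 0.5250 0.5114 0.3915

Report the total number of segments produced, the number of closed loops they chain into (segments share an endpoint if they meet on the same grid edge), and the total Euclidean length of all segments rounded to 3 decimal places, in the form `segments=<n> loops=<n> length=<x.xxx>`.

segments=12 loops=1 length=7.954

cell (0,5): code 0100 → (0.840,6.000)–(1.000,5.484)
cell (0,6): code 1000 → (1.000,6.398)–(0.840,6.000)
cell (1,4): code 0100 → (1.304,5.000)–(2.000,4.618)
cell (1,5): code 1110 → (1.000,5.484)–(1.304,5.000)
cell (1,6): code 1101 → (1.523,7.000)–(1.000,6.398)
cell (1,7): code 1000 → (2.000,7.331)–(1.523,7.000)
cell (2,4): code 0010 → (2.000,4.618)–(2.779,5.000)
cell (2,5): code 0111 → (2.779,5.000)–(3.000,5.249)
cell (2,7): code 1001 → (3.000,7.077)–(2.000,7.331)
cell (3,5): code 0010 → (3.000,5.249)–(3.398,6.000)
cell (3,6): code 0011 → (3.398,6.000)–(3.076,7.000)
cell (3,7): code 0001 → (3.076,7.000)–(3.000,7.077)
total: 12 segments, chained into 1 closed loop(s), length Σ = 7.953587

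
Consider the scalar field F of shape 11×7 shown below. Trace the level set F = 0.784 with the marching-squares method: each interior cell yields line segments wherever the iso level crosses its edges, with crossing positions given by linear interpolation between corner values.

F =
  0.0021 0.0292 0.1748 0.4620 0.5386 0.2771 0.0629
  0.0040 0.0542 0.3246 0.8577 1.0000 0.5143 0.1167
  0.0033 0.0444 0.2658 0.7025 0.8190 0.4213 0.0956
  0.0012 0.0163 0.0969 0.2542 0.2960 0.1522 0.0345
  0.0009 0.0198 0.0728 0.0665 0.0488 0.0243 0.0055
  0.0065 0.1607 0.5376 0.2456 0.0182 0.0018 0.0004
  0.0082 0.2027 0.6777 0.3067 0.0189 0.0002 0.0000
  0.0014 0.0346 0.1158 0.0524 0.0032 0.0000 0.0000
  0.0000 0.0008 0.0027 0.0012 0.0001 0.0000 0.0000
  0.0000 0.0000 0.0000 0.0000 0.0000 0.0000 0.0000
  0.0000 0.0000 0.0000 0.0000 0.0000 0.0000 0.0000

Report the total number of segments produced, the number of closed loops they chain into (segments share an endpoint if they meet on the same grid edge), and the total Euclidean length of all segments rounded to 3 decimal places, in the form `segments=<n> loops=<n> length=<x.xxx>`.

cell (0,2): code 0100 → (0.814,3.000)–(1.000,2.862)
cell (0,3): code 1100 → (0.532,4.000)–(0.814,3.000)
cell (0,4): code 1000 → (1.000,4.445)–(0.532,4.000)
cell (1,2): code 0010 → (1.000,2.862)–(1.475,3.000)
cell (1,3): code 0111 → (1.475,3.000)–(2.000,3.700)
cell (1,4): code 1001 → (2.000,4.088)–(1.000,4.445)
cell (2,3): code 0010 → (2.000,3.700)–(2.067,4.000)
cell (2,4): code 0001 → (2.067,4.000)–(2.000,4.088)
total: 8 segments, chained into 1 closed loop(s), length Σ = 4.766016

segments=8 loops=1 length=4.766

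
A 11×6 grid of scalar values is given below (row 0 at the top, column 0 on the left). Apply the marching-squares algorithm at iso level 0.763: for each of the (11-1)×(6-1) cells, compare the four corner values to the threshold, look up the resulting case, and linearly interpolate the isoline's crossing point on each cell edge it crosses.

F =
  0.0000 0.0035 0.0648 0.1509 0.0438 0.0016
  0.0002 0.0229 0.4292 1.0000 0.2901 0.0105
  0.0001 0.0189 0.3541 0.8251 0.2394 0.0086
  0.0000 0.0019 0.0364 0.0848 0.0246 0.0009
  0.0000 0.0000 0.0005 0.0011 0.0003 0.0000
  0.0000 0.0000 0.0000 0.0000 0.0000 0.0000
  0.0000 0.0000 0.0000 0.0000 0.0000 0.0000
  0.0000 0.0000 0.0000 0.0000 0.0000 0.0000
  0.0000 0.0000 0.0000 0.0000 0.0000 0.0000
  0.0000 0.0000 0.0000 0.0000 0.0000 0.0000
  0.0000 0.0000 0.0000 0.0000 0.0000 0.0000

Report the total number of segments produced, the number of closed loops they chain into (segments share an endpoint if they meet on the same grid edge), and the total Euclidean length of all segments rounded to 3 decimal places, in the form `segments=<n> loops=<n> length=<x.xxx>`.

cell (0,2): code 0100 → (0.721,3.000)–(1.000,2.585)
cell (0,3): code 1000 → (1.000,3.334)–(0.721,3.000)
cell (1,2): code 0110 → (1.000,2.585)–(2.000,2.868)
cell (1,3): code 1001 → (2.000,3.106)–(1.000,3.334)
cell (2,2): code 0010 → (2.000,2.868)–(2.084,3.000)
cell (2,3): code 0001 → (2.084,3.000)–(2.000,3.106)
total: 6 segments, chained into 1 closed loop(s), length Σ = 3.291925

segments=6 loops=1 length=3.292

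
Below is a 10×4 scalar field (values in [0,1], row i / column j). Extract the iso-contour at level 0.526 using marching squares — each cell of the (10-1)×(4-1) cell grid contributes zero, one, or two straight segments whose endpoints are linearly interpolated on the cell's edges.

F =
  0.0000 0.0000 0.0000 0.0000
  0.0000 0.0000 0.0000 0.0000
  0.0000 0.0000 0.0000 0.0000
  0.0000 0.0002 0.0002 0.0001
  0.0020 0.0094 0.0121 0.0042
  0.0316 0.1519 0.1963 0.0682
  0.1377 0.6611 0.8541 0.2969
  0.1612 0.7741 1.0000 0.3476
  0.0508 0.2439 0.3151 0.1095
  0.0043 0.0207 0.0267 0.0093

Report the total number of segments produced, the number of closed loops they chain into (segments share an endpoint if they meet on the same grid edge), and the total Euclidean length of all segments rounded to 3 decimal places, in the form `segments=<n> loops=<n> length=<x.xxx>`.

cell (5,0): code 0100 → (5.735,1.000)–(6.000,0.742)
cell (5,1): code 1100 → (5.501,2.000)–(5.735,1.000)
cell (5,2): code 1000 → (6.000,2.589)–(5.501,2.000)
cell (6,0): code 0110 → (6.000,0.742)–(7.000,0.595)
cell (6,2): code 1001 → (7.000,2.727)–(6.000,2.589)
cell (7,0): code 0010 → (7.000,0.595)–(7.468,1.000)
cell (7,1): code 0011 → (7.468,1.000)–(7.692,2.000)
cell (7,2): code 0001 → (7.692,2.000)–(7.000,2.727)
total: 8 segments, chained into 1 closed loop(s), length Σ = 6.835838

segments=8 loops=1 length=6.836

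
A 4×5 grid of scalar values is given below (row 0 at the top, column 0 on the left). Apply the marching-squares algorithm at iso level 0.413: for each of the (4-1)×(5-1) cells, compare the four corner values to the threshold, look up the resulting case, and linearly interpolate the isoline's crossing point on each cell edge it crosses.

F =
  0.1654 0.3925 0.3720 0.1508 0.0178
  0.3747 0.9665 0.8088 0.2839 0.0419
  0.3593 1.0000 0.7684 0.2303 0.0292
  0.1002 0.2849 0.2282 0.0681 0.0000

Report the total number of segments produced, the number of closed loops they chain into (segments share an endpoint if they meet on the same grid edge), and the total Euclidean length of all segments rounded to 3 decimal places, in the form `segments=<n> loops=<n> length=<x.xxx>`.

segments=8 loops=1 length=8.704

cell (0,0): code 0100 → (0.036,1.000)–(1.000,0.065)
cell (0,1): code 1100 → (0.094,2.000)–(0.036,1.000)
cell (0,2): code 1000 → (1.000,2.754)–(0.094,2.000)
cell (1,0): code 0110 → (1.000,0.065)–(2.000,0.084)
cell (1,2): code 1001 → (2.000,2.660)–(1.000,2.754)
cell (2,0): code 0010 → (2.000,0.084)–(2.821,1.000)
cell (2,1): code 0011 → (2.821,1.000)–(2.658,2.000)
cell (2,2): code 0001 → (2.658,2.000)–(2.000,2.660)
total: 8 segments, chained into 1 closed loop(s), length Σ = 8.703990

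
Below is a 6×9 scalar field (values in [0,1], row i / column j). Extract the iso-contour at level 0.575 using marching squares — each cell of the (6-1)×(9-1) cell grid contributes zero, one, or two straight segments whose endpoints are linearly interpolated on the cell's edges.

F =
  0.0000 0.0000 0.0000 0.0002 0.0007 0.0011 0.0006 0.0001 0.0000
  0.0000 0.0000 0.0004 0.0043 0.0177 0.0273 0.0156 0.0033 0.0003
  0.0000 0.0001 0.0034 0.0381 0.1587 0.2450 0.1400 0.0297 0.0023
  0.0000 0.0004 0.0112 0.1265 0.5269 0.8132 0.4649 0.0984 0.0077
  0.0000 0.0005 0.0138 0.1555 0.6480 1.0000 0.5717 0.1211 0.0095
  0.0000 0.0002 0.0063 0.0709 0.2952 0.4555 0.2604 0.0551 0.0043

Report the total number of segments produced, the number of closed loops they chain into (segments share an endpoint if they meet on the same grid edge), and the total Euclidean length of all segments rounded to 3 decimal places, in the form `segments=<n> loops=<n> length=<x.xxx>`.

cell (2,4): code 0100 → (2.581,5.000)–(3.000,4.168)
cell (2,5): code 1000 → (3.000,5.684)–(2.581,5.000)
cell (3,3): code 0100 → (3.397,4.000)–(4.000,3.852)
cell (3,4): code 1110 → (3.000,4.168)–(3.397,4.000)
cell (3,5): code 1001 → (4.000,5.992)–(3.000,5.684)
cell (4,3): code 0010 → (4.000,3.852)–(4.207,4.000)
cell (4,4): code 0011 → (4.207,4.000)–(4.781,5.000)
cell (4,5): code 0001 → (4.781,5.000)–(4.000,5.992)
total: 8 segments, chained into 1 closed loop(s), length Σ = 6.502157

segments=8 loops=1 length=6.502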